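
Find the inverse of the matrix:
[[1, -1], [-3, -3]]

For [[a,b],[c,d]], inverse = (1/det)·[[d,-b],[-c,a]]
det = (1)(-3) - (-1)(-3) = -3 - 3 = -6
Inverse = (1/-6)·[[-3, 1], [3, 1]]
= [[1/2, -1/6], [-1/2, -1/6]]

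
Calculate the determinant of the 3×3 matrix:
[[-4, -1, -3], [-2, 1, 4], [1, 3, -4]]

Expansion along first row:
det = -4·det([[1,4],[3,-4]]) - -1·det([[-2,4],[1,-4]]) + -3·det([[-2,1],[1,3]])
    = -4·(1·-4 - 4·3) - -1·(-2·-4 - 4·1) + -3·(-2·3 - 1·1)
    = -4·-16 - -1·4 + -3·-7
    = 64 + 4 + 21 = 89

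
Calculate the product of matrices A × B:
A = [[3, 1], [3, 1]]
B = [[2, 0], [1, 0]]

Matrix multiplication:
C[0][0] = 3×2 + 1×1 = 7
C[0][1] = 3×0 + 1×0 = 0
C[1][0] = 3×2 + 1×1 = 7
C[1][1] = 3×0 + 1×0 = 0
Result: [[7, 0], [7, 0]]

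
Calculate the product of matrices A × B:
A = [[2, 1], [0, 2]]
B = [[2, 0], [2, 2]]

Matrix multiplication:
C[0][0] = 2×2 + 1×2 = 6
C[0][1] = 2×0 + 1×2 = 2
C[1][0] = 0×2 + 2×2 = 4
C[1][1] = 0×0 + 2×2 = 4
Result: [[6, 2], [4, 4]]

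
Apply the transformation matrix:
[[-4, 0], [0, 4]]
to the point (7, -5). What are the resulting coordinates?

Matrix multiplication:
[[-4, 0], [0, 4]] × [7, -5]ᵀ
= [(-4)(7) + (0)(-5), (0)(7) + (4)(-5)]ᵀ
= [-28, -20]ᵀ
Result: (-28, -20)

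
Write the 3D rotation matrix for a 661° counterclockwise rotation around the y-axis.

Rotation matrix for counterclockwise 661° around y-axis:
cos(661°) = 0.5150, sin(661°) = -0.8572
Result: [[0.5150, 0, -0.8572], [0, 1, 0], [0.8572, 0, 0.5150]]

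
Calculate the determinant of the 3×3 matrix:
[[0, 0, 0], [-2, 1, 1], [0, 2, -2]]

Expansion along first row:
det = 0·det([[1,1],[2,-2]]) - 0·det([[-2,1],[0,-2]]) + 0·det([[-2,1],[0,2]])
    = 0·(1·-2 - 1·2) - 0·(-2·-2 - 1·0) + 0·(-2·2 - 1·0)
    = 0·-4 - 0·4 + 0·-4
    = 0 + 0 + 0 = 0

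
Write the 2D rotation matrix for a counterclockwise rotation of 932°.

Rotation matrix formula: [[cos θ, -sin θ], [sin θ, cos θ]]
For θ = 932°:
cos(932°) = -0.8480
sin(932°) = -0.5299
Result: [[-0.8480, 0.5299], [-0.5299, -0.8480]]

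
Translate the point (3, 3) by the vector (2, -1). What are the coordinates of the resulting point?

Translation by (2, -1) (homogeneous matrix [[1, 0, 2], [0, 1, -1], [0, 0, 1]]):
x' = 3 + 2 = 5
y' = 3 + -1 = 2
Result: (5, 2)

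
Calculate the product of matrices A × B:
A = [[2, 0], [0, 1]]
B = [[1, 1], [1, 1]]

Matrix multiplication:
C[0][0] = 2×1 + 0×1 = 2
C[0][1] = 2×1 + 0×1 = 2
C[1][0] = 0×1 + 1×1 = 1
C[1][1] = 0×1 + 1×1 = 1
Result: [[2, 2], [1, 1]]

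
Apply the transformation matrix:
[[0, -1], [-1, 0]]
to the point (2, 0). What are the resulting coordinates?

Matrix multiplication:
[[0, -1], [-1, 0]] × [2, 0]ᵀ
= [(0)(2) + (-1)(0), (-1)(2) + (0)(0)]ᵀ
= [0, -2]ᵀ
Result: (0, -2)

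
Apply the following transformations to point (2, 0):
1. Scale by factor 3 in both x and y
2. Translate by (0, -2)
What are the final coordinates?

Step 1: Scale (2, 0) by 3 → (6, 0)
Step 2: Translate by (0, -2) → (6, -2)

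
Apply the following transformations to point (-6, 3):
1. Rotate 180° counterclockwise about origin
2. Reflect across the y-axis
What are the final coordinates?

Step 1: Rotate 180° → (6, -3)
Step 2: Reflect across y-axis → (-6, -3)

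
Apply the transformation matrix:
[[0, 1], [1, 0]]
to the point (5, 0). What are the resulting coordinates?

Matrix multiplication:
[[0, 1], [1, 0]] × [5, 0]ᵀ
= [(0)(5) + (1)(0), (1)(5) + (0)(0)]ᵀ
= [0, 5]ᵀ
Result: (0, 5)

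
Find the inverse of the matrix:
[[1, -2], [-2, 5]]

For [[a,b],[c,d]], inverse = (1/det)·[[d,-b],[-c,a]]
det = (1)(5) - (-2)(-2) = 5 - 4 = 1
Inverse = [[5, 2], [2, 1]]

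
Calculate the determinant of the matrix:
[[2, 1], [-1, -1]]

For a 2×2 matrix [[a, b], [c, d]], det = ad - bc
det = (2)(-1) - (1)(-1) = -2 - -1 = -1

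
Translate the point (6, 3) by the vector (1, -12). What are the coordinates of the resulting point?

Translation by (1, -12) (homogeneous matrix [[1, 0, 1], [0, 1, -12], [0, 0, 1]]):
x' = 6 + 1 = 7
y' = 3 + -12 = -9
Result: (7, -9)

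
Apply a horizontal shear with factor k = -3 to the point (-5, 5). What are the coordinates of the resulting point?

Shear matrix for horizontal shear with factor k = -3:
[[1, -3], [0, 1]]
Result: (-5, 5) → (-20, 5)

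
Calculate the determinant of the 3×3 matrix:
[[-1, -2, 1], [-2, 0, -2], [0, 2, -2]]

Expansion along first row:
det = -1·det([[0,-2],[2,-2]]) - -2·det([[-2,-2],[0,-2]]) + 1·det([[-2,0],[0,2]])
    = -1·(0·-2 - -2·2) - -2·(-2·-2 - -2·0) + 1·(-2·2 - 0·0)
    = -1·4 - -2·4 + 1·-4
    = -4 + 8 + -4 = 0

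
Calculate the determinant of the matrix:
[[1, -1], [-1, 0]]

For a 2×2 matrix [[a, b], [c, d]], det = ad - bc
det = (1)(0) - (-1)(-1) = 0 - 1 = -1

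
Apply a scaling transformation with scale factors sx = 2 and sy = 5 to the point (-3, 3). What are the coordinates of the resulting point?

Scaling matrix:
[[2, 0], [0, 5]]
Result: (-3 × 2, 3 × 5) = (-6, 15)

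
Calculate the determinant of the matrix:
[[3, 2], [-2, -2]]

For a 2×2 matrix [[a, b], [c, d]], det = ad - bc
det = (3)(-2) - (2)(-2) = -6 - -4 = -2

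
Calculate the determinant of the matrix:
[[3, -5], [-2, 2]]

For a 2×2 matrix [[a, b], [c, d]], det = ad - bc
det = (3)(2) - (-5)(-2) = 6 - 10 = -4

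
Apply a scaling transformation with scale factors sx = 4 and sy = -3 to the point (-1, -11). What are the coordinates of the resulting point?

Scaling matrix:
[[4, 0], [0, -3]]
Result: (-1 × 4, -11 × -3) = (-4, 33)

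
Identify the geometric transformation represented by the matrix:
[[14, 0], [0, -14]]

This matrix represents: non-uniform scaling by sx = 14, sy = -14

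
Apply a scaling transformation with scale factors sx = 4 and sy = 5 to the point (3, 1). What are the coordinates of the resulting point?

Scaling matrix:
[[4, 0], [0, 5]]
Result: (3 × 4, 1 × 5) = (12, 5)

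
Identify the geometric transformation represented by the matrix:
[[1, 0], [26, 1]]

This matrix represents: vertical shear with factor 26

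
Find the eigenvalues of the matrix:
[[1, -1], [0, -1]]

Characteristic equation: det(A - λI) = 0
λ² - (trace)λ + (det) = 0
trace = 1 + -1 = 0, det = (1)(-1) - (-1)(0) = -1
λ² - (0)λ + (-1) = 0
λ = (0 ± √((0)² - 4·(-1))) / 2 = (0 ± √4) / 2
Solving: λ = -1, 1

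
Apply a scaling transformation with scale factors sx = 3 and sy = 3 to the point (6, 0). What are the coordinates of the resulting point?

Scaling matrix:
[[3, 0], [0, 3]]
Result: (6 × 3, 0 × 3) = (18, 0)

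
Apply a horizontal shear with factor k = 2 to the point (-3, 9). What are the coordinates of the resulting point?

Shear matrix for horizontal shear with factor k = 2:
[[1, 2], [0, 1]]
Result: (-3, 9) → (15, 9)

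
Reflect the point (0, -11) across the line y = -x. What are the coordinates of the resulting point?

Reflection across line y = -x: (0, -11) → (11, 0)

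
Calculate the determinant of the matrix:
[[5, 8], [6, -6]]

For a 2×2 matrix [[a, b], [c, d]], det = ad - bc
det = (5)(-6) - (8)(6) = -30 - 48 = -78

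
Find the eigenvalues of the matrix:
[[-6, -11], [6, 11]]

Characteristic equation: det(A - λI) = 0
λ² - (trace)λ + (det) = 0
trace = -6 + 11 = 5, det = (-6)(11) - (-11)(6) = 0
λ² - (5)λ + (0) = 0
λ = (5 ± √((5)² - 4·(0))) / 2 = (5 ± √25) / 2
Solving: λ = 0, 5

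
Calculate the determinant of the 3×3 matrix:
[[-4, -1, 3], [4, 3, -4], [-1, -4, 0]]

Expansion along first row:
det = -4·det([[3,-4],[-4,0]]) - -1·det([[4,-4],[-1,0]]) + 3·det([[4,3],[-1,-4]])
    = -4·(3·0 - -4·-4) - -1·(4·0 - -4·-1) + 3·(4·-4 - 3·-1)
    = -4·-16 - -1·-4 + 3·-13
    = 64 + -4 + -39 = 21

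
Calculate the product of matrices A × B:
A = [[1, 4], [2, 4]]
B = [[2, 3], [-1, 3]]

Matrix multiplication:
C[0][0] = 1×2 + 4×-1 = -2
C[0][1] = 1×3 + 4×3 = 15
C[1][0] = 2×2 + 4×-1 = 0
C[1][1] = 2×3 + 4×3 = 18
Result: [[-2, 15], [0, 18]]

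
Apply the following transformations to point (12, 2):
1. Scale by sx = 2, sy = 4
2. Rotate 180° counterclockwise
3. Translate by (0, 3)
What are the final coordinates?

Step 1: Scale → (24, 8)
Step 2: Rotate 180° → (-24, -8)
Step 3: Translate → (-24, -5)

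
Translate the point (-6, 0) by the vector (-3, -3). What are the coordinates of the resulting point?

Translation by (-3, -3) (homogeneous matrix [[1, 0, -3], [0, 1, -3], [0, 0, 1]]):
x' = -6 + -3 = -9
y' = 0 + -3 = -3
Result: (-9, -3)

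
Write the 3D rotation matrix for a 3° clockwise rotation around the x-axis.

Rotation matrix for clockwise 3° around x-axis:
A clockwise rotation by 3° is a counterclockwise rotation by -3°.
cos(-3°) = 0.9986, sin(-3°) = -0.0523
Result: [[1, 0, 0], [0, 0.9986, 0.0523], [0, -0.0523, 0.9986]]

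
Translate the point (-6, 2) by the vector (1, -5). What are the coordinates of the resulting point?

Translation by (1, -5) (homogeneous matrix [[1, 0, 1], [0, 1, -5], [0, 0, 1]]):
x' = -6 + 1 = -5
y' = 2 + -5 = -3
Result: (-5, -3)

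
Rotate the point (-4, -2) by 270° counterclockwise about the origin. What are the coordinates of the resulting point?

Rotation matrix for 270°: [[cos 270°, -sin 270°], [sin 270°, cos 270°]] = [[0, 1], [-1, 0]]
[[0, 1], [-1, 0]] × [-4, -2]ᵀ = [-2, 4]ᵀ
Result: (-2, 4)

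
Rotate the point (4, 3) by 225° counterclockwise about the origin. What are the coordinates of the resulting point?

Rotation matrix for 225°: [[cos 225°, -sin 225°], [sin 225°, cos 225°]] ≈ [[-0.707107, 0.707107], [-0.707107, -0.707107]]
[[-0.707107, 0.707107], [-0.707107, -0.707107]] × [4, 3]ᵀ ≈ [-0.7071, -4.9497]ᵀ
Result: (-0.7071, -4.9497)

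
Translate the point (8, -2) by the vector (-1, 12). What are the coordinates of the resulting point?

Translation by (-1, 12) (homogeneous matrix [[1, 0, -1], [0, 1, 12], [0, 0, 1]]):
x' = 8 + -1 = 7
y' = -2 + 12 = 10
Result: (7, 10)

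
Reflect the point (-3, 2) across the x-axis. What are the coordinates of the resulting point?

Reflection across x-axis: (-3, 2) → (-3, -2)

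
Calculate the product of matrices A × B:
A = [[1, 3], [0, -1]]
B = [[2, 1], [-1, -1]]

Matrix multiplication:
C[0][0] = 1×2 + 3×-1 = -1
C[0][1] = 1×1 + 3×-1 = -2
C[1][0] = 0×2 + -1×-1 = 1
C[1][1] = 0×1 + -1×-1 = 1
Result: [[-1, -2], [1, 1]]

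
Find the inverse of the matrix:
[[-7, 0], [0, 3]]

For [[a,b],[c,d]], inverse = (1/det)·[[d,-b],[-c,a]]
det = (-7)(3) - (0)(0) = -21 - 0 = -21
Inverse = (1/-21)·[[3, 0], [0, -7]]
= [[-1/7, 0], [0, 1/3]]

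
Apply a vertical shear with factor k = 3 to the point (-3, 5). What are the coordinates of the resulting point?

Shear matrix for vertical shear with factor k = 3:
[[1, 0], [3, 1]]
Result: (-3, 5) → (-3, -4)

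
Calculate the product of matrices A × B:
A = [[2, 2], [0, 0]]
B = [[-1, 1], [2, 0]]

Matrix multiplication:
C[0][0] = 2×-1 + 2×2 = 2
C[0][1] = 2×1 + 2×0 = 2
C[1][0] = 0×-1 + 0×2 = 0
C[1][1] = 0×1 + 0×0 = 0
Result: [[2, 2], [0, 0]]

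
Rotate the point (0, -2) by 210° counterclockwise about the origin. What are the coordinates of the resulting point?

Rotation matrix for 210°: [[cos 210°, -sin 210°], [sin 210°, cos 210°]] ≈ [[-0.866025, 0.500000], [-0.500000, -0.866025]]
[[-0.866025, 0.500000], [-0.500000, -0.866025]] × [0, -2]ᵀ ≈ [-1, 1.7321]ᵀ
Result: (-1, 1.7321)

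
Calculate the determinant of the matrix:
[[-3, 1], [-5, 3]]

For a 2×2 matrix [[a, b], [c, d]], det = ad - bc
det = (-3)(3) - (1)(-5) = -9 - -5 = -4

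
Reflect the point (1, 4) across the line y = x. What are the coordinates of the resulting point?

Reflection across line y = x: (1, 4) → (4, 1)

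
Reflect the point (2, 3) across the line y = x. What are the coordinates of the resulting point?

Reflection across line y = x: (2, 3) → (3, 2)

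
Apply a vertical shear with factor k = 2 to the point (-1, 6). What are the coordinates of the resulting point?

Shear matrix for vertical shear with factor k = 2:
[[1, 0], [2, 1]]
Result: (-1, 6) → (-1, 4)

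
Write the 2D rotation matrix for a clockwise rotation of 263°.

Rotation matrix formula: [[cos θ, -sin θ], [sin θ, cos θ]]
A clockwise rotation by 263° is equivalent to a counterclockwise rotation by -263°.
For θ = -263°:
cos(-263°) = -0.1219
sin(-263°) = 0.9925
Result: [[-0.1219, -0.9925], [0.9925, -0.1219]]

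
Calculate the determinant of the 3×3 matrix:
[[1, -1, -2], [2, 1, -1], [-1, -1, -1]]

Expansion along first row:
det = 1·det([[1,-1],[-1,-1]]) - -1·det([[2,-1],[-1,-1]]) + -2·det([[2,1],[-1,-1]])
    = 1·(1·-1 - -1·-1) - -1·(2·-1 - -1·-1) + -2·(2·-1 - 1·-1)
    = 1·-2 - -1·-3 + -2·-1
    = -2 + -3 + 2 = -3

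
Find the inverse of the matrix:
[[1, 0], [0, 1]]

For [[a,b],[c,d]], inverse = (1/det)·[[d,-b],[-c,a]]
det = (1)(1) - (0)(0) = 1 - 0 = 1
Inverse = [[1, 0], [0, 1]]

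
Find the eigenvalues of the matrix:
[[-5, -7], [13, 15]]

Characteristic equation: det(A - λI) = 0
λ² - (trace)λ + (det) = 0
trace = -5 + 15 = 10, det = (-5)(15) - (-7)(13) = 16
λ² - (10)λ + (16) = 0
λ = (10 ± √((10)² - 4·(16))) / 2 = (10 ± √36) / 2
Solving: λ = 2, 8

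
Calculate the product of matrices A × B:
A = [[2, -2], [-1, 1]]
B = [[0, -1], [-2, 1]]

Matrix multiplication:
C[0][0] = 2×0 + -2×-2 = 4
C[0][1] = 2×-1 + -2×1 = -4
C[1][0] = -1×0 + 1×-2 = -2
C[1][1] = -1×-1 + 1×1 = 2
Result: [[4, -4], [-2, 2]]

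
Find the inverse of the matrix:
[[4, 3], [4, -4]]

For [[a,b],[c,d]], inverse = (1/det)·[[d,-b],[-c,a]]
det = (4)(-4) - (3)(4) = -16 - 12 = -28
Inverse = (1/-28)·[[-4, -3], [-4, 4]]
= [[1/7, 3/28], [1/7, -1/7]]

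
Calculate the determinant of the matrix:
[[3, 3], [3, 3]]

For a 2×2 matrix [[a, b], [c, d]], det = ad - bc
det = (3)(3) - (3)(3) = 9 - 9 = 0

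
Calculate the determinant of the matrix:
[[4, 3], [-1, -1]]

For a 2×2 matrix [[a, b], [c, d]], det = ad - bc
det = (4)(-1) - (3)(-1) = -4 - -3 = -1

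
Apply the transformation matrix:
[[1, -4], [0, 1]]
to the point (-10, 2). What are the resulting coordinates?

Matrix multiplication:
[[1, -4], [0, 1]] × [-10, 2]ᵀ
= [(1)(-10) + (-4)(2), (0)(-10) + (1)(2)]ᵀ
= [-18, 2]ᵀ
Result: (-18, 2)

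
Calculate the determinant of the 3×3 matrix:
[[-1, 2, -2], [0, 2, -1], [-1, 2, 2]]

Expansion along first row:
det = -1·det([[2,-1],[2,2]]) - 2·det([[0,-1],[-1,2]]) + -2·det([[0,2],[-1,2]])
    = -1·(2·2 - -1·2) - 2·(0·2 - -1·-1) + -2·(0·2 - 2·-1)
    = -1·6 - 2·-1 + -2·2
    = -6 + 2 + -4 = -8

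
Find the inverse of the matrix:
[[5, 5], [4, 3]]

For [[a,b],[c,d]], inverse = (1/det)·[[d,-b],[-c,a]]
det = (5)(3) - (5)(4) = 15 - 20 = -5
Inverse = (1/-5)·[[3, -5], [-4, 5]]
= [[-3/5, 1], [4/5, -1]]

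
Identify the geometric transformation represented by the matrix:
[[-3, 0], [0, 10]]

This matrix represents: non-uniform scaling by sx = -3, sy = 10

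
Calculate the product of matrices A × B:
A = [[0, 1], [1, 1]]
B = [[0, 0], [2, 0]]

Matrix multiplication:
C[0][0] = 0×0 + 1×2 = 2
C[0][1] = 0×0 + 1×0 = 0
C[1][0] = 1×0 + 1×2 = 2
C[1][1] = 1×0 + 1×0 = 0
Result: [[2, 0], [2, 0]]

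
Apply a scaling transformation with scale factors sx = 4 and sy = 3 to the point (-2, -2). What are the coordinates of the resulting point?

Scaling matrix:
[[4, 0], [0, 3]]
Result: (-2 × 4, -2 × 3) = (-8, -6)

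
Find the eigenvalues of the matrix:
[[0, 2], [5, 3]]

Characteristic equation: det(A - λI) = 0
λ² - (trace)λ + (det) = 0
trace = 0 + 3 = 3, det = (0)(3) - (2)(5) = -10
λ² - (3)λ + (-10) = 0
λ = (3 ± √((3)² - 4·(-10))) / 2 = (3 ± √49) / 2
Solving: λ = -2, 5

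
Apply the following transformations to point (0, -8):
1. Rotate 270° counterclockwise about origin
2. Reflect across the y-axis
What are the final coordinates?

Step 1: Rotate 270° → (-8, 0)
Step 2: Reflect across y-axis → (8, 0)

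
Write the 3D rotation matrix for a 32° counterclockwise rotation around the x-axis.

Rotation matrix for counterclockwise 32° around x-axis:
cos(32°) = 0.8480, sin(32°) = 0.5299
Result: [[1, 0, 0], [0, 0.8480, -0.5299], [0, 0.5299, 0.8480]]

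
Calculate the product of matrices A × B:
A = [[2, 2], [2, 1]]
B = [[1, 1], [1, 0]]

Matrix multiplication:
C[0][0] = 2×1 + 2×1 = 4
C[0][1] = 2×1 + 2×0 = 2
C[1][0] = 2×1 + 1×1 = 3
C[1][1] = 2×1 + 1×0 = 2
Result: [[4, 2], [3, 2]]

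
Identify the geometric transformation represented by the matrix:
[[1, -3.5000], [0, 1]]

This matrix represents: horizontal shear with factor -3.5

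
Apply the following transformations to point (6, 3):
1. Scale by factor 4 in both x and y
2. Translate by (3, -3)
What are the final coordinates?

Step 1: Scale (6, 3) by 4 → (24, 12)
Step 2: Translate by (3, -3) → (27, 9)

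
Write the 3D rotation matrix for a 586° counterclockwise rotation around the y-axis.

Rotation matrix for counterclockwise 586° around y-axis:
cos(586°) = -0.6947, sin(586°) = -0.7193
Result: [[-0.6947, 0, -0.7193], [0, 1, 0], [0.7193, 0, -0.6947]]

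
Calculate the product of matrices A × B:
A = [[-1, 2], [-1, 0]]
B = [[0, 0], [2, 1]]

Matrix multiplication:
C[0][0] = -1×0 + 2×2 = 4
C[0][1] = -1×0 + 2×1 = 2
C[1][0] = -1×0 + 0×2 = 0
C[1][1] = -1×0 + 0×1 = 0
Result: [[4, 2], [0, 0]]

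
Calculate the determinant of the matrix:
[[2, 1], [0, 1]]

For a 2×2 matrix [[a, b], [c, d]], det = ad - bc
det = (2)(1) - (1)(0) = 2 - 0 = 2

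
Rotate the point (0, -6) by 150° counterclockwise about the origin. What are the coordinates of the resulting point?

Rotation matrix for 150°: [[cos 150°, -sin 150°], [sin 150°, cos 150°]] ≈ [[-0.866025, -0.500000], [0.500000, -0.866025]]
[[-0.866025, -0.500000], [0.500000, -0.866025]] × [0, -6]ᵀ ≈ [3, 5.1962]ᵀ
Result: (3, 5.1962)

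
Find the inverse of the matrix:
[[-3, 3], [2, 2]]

For [[a,b],[c,d]], inverse = (1/det)·[[d,-b],[-c,a]]
det = (-3)(2) - (3)(2) = -6 - 6 = -12
Inverse = (1/-12)·[[2, -3], [-2, -3]]
= [[-1/6, 1/4], [1/6, 1/4]]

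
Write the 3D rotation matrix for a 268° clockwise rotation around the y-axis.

Rotation matrix for clockwise 268° around y-axis:
A clockwise rotation by 268° is a counterclockwise rotation by -268°.
cos(-268°) = -0.0349, sin(-268°) = 0.9994
Result: [[-0.0349, 0, 0.9994], [0, 1, 0], [-0.9994, 0, -0.0349]]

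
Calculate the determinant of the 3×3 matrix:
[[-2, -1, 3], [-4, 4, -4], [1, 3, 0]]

Expansion along first row:
det = -2·det([[4,-4],[3,0]]) - -1·det([[-4,-4],[1,0]]) + 3·det([[-4,4],[1,3]])
    = -2·(4·0 - -4·3) - -1·(-4·0 - -4·1) + 3·(-4·3 - 4·1)
    = -2·12 - -1·4 + 3·-16
    = -24 + 4 + -48 = -68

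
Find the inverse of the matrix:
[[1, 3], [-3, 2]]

For [[a,b],[c,d]], inverse = (1/det)·[[d,-b],[-c,a]]
det = (1)(2) - (3)(-3) = 2 - -9 = 11
Inverse = (1/11)·[[2, -3], [3, 1]]
= [[2/11, -3/11], [3/11, 1/11]]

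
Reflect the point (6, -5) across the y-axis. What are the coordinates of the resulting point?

Reflection across y-axis: (6, -5) → (-6, -5)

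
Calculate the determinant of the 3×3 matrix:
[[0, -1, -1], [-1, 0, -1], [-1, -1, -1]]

Expansion along first row:
det = 0·det([[0,-1],[-1,-1]]) - -1·det([[-1,-1],[-1,-1]]) + -1·det([[-1,0],[-1,-1]])
    = 0·(0·-1 - -1·-1) - -1·(-1·-1 - -1·-1) + -1·(-1·-1 - 0·-1)
    = 0·-1 - -1·0 + -1·1
    = 0 + 0 + -1 = -1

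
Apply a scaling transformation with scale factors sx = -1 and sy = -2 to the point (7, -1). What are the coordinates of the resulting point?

Scaling matrix:
[[-1, 0], [0, -2]]
Result: (7 × -1, -1 × -2) = (-7, 2)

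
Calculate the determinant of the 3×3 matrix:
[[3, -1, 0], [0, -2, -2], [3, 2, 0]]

Expansion along first row:
det = 3·det([[-2,-2],[2,0]]) - -1·det([[0,-2],[3,0]]) + 0·det([[0,-2],[3,2]])
    = 3·(-2·0 - -2·2) - -1·(0·0 - -2·3) + 0·(0·2 - -2·3)
    = 3·4 - -1·6 + 0·6
    = 12 + 6 + 0 = 18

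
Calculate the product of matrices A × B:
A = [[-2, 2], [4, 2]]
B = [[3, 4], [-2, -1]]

Matrix multiplication:
C[0][0] = -2×3 + 2×-2 = -10
C[0][1] = -2×4 + 2×-1 = -10
C[1][0] = 4×3 + 2×-2 = 8
C[1][1] = 4×4 + 2×-1 = 14
Result: [[-10, -10], [8, 14]]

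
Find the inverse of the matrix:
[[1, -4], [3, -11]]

For [[a,b],[c,d]], inverse = (1/det)·[[d,-b],[-c,a]]
det = (1)(-11) - (-4)(3) = -11 - -12 = 1
Inverse = [[-11, 4], [-3, 1]]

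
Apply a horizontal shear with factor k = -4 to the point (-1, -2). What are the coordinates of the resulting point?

Shear matrix for horizontal shear with factor k = -4:
[[1, -4], [0, 1]]
Result: (-1, -2) → (7, -2)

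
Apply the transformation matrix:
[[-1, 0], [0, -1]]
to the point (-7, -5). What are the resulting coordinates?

Matrix multiplication:
[[-1, 0], [0, -1]] × [-7, -5]ᵀ
= [(-1)(-7) + (0)(-5), (0)(-7) + (-1)(-5)]ᵀ
= [7, 5]ᵀ
Result: (7, 5)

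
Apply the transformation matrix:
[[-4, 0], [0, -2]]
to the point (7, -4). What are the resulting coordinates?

Matrix multiplication:
[[-4, 0], [0, -2]] × [7, -4]ᵀ
= [(-4)(7) + (0)(-4), (0)(7) + (-2)(-4)]ᵀ
= [-28, 8]ᵀ
Result: (-28, 8)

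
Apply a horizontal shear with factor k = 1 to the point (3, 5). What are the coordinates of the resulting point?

Shear matrix for horizontal shear with factor k = 1:
[[1, 1], [0, 1]]
Result: (3, 5) → (8, 5)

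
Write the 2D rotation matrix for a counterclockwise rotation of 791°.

Rotation matrix formula: [[cos θ, -sin θ], [sin θ, cos θ]]
For θ = 791°:
cos(791°) = 0.3256
sin(791°) = 0.9455
Result: [[0.3256, -0.9455], [0.9455, 0.3256]]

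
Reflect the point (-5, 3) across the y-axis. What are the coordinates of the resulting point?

Reflection across y-axis: (-5, 3) → (5, 3)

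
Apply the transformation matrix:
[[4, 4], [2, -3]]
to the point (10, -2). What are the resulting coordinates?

Matrix multiplication:
[[4, 4], [2, -3]] × [10, -2]ᵀ
= [(4)(10) + (4)(-2), (2)(10) + (-3)(-2)]ᵀ
= [32, 26]ᵀ
Result: (32, 26)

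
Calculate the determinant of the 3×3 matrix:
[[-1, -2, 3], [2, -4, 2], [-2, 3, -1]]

Expansion along first row:
det = -1·det([[-4,2],[3,-1]]) - -2·det([[2,2],[-2,-1]]) + 3·det([[2,-4],[-2,3]])
    = -1·(-4·-1 - 2·3) - -2·(2·-1 - 2·-2) + 3·(2·3 - -4·-2)
    = -1·-2 - -2·2 + 3·-2
    = 2 + 4 + -6 = 0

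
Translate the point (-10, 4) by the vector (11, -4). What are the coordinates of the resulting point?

Translation by (11, -4) (homogeneous matrix [[1, 0, 11], [0, 1, -4], [0, 0, 1]]):
x' = -10 + 11 = 1
y' = 4 + -4 = 0
Result: (1, 0)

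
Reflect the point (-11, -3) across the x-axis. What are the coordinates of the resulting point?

Reflection across x-axis: (-11, -3) → (-11, 3)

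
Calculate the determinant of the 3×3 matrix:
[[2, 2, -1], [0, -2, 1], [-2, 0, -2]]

Expansion along first row:
det = 2·det([[-2,1],[0,-2]]) - 2·det([[0,1],[-2,-2]]) + -1·det([[0,-2],[-2,0]])
    = 2·(-2·-2 - 1·0) - 2·(0·-2 - 1·-2) + -1·(0·0 - -2·-2)
    = 2·4 - 2·2 + -1·-4
    = 8 + -4 + 4 = 8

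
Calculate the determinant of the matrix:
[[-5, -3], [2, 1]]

For a 2×2 matrix [[a, b], [c, d]], det = ad - bc
det = (-5)(1) - (-3)(2) = -5 - -6 = 1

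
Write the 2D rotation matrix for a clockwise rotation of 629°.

Rotation matrix formula: [[cos θ, -sin θ], [sin θ, cos θ]]
A clockwise rotation by 629° is equivalent to a counterclockwise rotation by -629°.
For θ = -629°:
cos(-629°) = -0.0175
sin(-629°) = 0.9998
Result: [[-0.0175, -0.9998], [0.9998, -0.0175]]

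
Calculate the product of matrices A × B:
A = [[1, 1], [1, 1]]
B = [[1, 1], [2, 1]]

Matrix multiplication:
C[0][0] = 1×1 + 1×2 = 3
C[0][1] = 1×1 + 1×1 = 2
C[1][0] = 1×1 + 1×2 = 3
C[1][1] = 1×1 + 1×1 = 2
Result: [[3, 2], [3, 2]]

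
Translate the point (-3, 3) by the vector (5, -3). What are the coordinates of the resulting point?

Translation by (5, -3) (homogeneous matrix [[1, 0, 5], [0, 1, -3], [0, 0, 1]]):
x' = -3 + 5 = 2
y' = 3 + -3 = 0
Result: (2, 0)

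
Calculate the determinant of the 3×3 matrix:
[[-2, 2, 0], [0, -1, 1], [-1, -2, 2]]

Expansion along first row:
det = -2·det([[-1,1],[-2,2]]) - 2·det([[0,1],[-1,2]]) + 0·det([[0,-1],[-1,-2]])
    = -2·(-1·2 - 1·-2) - 2·(0·2 - 1·-1) + 0·(0·-2 - -1·-1)
    = -2·0 - 2·1 + 0·-1
    = 0 + -2 + 0 = -2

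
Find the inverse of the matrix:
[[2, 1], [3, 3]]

For [[a,b],[c,d]], inverse = (1/det)·[[d,-b],[-c,a]]
det = (2)(3) - (1)(3) = 6 - 3 = 3
Inverse = (1/3)·[[3, -1], [-3, 2]]
= [[1, -1/3], [-1, 2/3]]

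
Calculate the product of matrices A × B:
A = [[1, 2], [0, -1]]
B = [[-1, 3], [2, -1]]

Matrix multiplication:
C[0][0] = 1×-1 + 2×2 = 3
C[0][1] = 1×3 + 2×-1 = 1
C[1][0] = 0×-1 + -1×2 = -2
C[1][1] = 0×3 + -1×-1 = 1
Result: [[3, 1], [-2, 1]]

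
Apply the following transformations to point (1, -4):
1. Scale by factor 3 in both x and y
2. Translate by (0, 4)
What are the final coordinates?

Step 1: Scale (1, -4) by 3 → (3, -12)
Step 2: Translate by (0, 4) → (3, -8)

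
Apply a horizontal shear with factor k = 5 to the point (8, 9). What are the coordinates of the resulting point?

Shear matrix for horizontal shear with factor k = 5:
[[1, 5], [0, 1]]
Result: (8, 9) → (53, 9)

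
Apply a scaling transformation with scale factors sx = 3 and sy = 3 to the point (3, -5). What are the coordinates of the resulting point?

Scaling matrix:
[[3, 0], [0, 3]]
Result: (3 × 3, -5 × 3) = (9, -15)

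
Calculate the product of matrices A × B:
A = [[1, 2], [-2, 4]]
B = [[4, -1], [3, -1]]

Matrix multiplication:
C[0][0] = 1×4 + 2×3 = 10
C[0][1] = 1×-1 + 2×-1 = -3
C[1][0] = -2×4 + 4×3 = 4
C[1][1] = -2×-1 + 4×-1 = -2
Result: [[10, -3], [4, -2]]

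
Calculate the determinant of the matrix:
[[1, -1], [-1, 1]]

For a 2×2 matrix [[a, b], [c, d]], det = ad - bc
det = (1)(1) - (-1)(-1) = 1 - 1 = 0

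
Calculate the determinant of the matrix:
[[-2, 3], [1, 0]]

For a 2×2 matrix [[a, b], [c, d]], det = ad - bc
det = (-2)(0) - (3)(1) = 0 - 3 = -3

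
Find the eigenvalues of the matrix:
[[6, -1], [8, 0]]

Characteristic equation: det(A - λI) = 0
λ² - (trace)λ + (det) = 0
trace = 6 + 0 = 6, det = (6)(0) - (-1)(8) = 8
λ² - (6)λ + (8) = 0
λ = (6 ± √((6)² - 4·(8))) / 2 = (6 ± √4) / 2
Solving: λ = 2, 4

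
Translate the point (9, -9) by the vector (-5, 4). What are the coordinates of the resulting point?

Translation by (-5, 4) (homogeneous matrix [[1, 0, -5], [0, 1, 4], [0, 0, 1]]):
x' = 9 + -5 = 4
y' = -9 + 4 = -5
Result: (4, -5)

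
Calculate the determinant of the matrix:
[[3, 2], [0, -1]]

For a 2×2 matrix [[a, b], [c, d]], det = ad - bc
det = (3)(-1) - (2)(0) = -3 - 0 = -3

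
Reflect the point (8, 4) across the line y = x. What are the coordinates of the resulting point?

Reflection across line y = x: (8, 4) → (4, 8)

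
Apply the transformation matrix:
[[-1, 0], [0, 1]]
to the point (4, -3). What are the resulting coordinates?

Matrix multiplication:
[[-1, 0], [0, 1]] × [4, -3]ᵀ
= [(-1)(4) + (0)(-3), (0)(4) + (1)(-3)]ᵀ
= [-4, -3]ᵀ
Result: (-4, -3)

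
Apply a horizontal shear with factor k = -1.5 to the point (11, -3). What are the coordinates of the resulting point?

Shear matrix for horizontal shear with factor k = -1.5:
[[1, -1.50], [0, 1]]
Result: (11, -3) → (15.5, -3)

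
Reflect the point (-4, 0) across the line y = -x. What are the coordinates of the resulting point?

Reflection across line y = -x: (-4, 0) → (0, 4)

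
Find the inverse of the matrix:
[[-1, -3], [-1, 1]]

For [[a,b],[c,d]], inverse = (1/det)·[[d,-b],[-c,a]]
det = (-1)(1) - (-3)(-1) = -1 - 3 = -4
Inverse = (1/-4)·[[1, 3], [1, -1]]
= [[-1/4, -3/4], [-1/4, 1/4]]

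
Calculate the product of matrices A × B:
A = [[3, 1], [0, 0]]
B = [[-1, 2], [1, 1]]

Matrix multiplication:
C[0][0] = 3×-1 + 1×1 = -2
C[0][1] = 3×2 + 1×1 = 7
C[1][0] = 0×-1 + 0×1 = 0
C[1][1] = 0×2 + 0×1 = 0
Result: [[-2, 7], [0, 0]]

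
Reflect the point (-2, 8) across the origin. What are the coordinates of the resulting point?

Reflection across origin: (-2, 8) → (2, -8)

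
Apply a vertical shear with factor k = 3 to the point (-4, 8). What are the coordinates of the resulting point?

Shear matrix for vertical shear with factor k = 3:
[[1, 0], [3, 1]]
Result: (-4, 8) → (-4, -4)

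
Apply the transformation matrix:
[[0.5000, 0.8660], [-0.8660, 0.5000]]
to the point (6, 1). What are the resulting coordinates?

Matrix multiplication:
[[0.5000, 0.8660], [-0.8660, 0.5000]] × [6, 1]ᵀ
= [(0.5000)(6) + (0.8660)(1), (-0.8660)(6) + (0.5000)(1)]ᵀ
= [3.8660, -4.6960]ᵀ
Result: (3.8660, -4.6960)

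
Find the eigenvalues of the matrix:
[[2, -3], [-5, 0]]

Characteristic equation: det(A - λI) = 0
λ² - (trace)λ + (det) = 0
trace = 2 + 0 = 2, det = (2)(0) - (-3)(-5) = -15
λ² - (2)λ + (-15) = 0
λ = (2 ± √((2)² - 4·(-15))) / 2 = (2 ± √64) / 2
Solving: λ = -3, 5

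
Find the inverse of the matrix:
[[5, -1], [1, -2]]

For [[a,b],[c,d]], inverse = (1/det)·[[d,-b],[-c,a]]
det = (5)(-2) - (-1)(1) = -10 - -1 = -9
Inverse = (1/-9)·[[-2, 1], [-1, 5]]
= [[2/9, -1/9], [1/9, -5/9]]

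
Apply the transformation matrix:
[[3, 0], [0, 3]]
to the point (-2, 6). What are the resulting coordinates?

Matrix multiplication:
[[3, 0], [0, 3]] × [-2, 6]ᵀ
= [(3)(-2) + (0)(6), (0)(-2) + (3)(6)]ᵀ
= [-6, 18]ᵀ
Result: (-6, 18)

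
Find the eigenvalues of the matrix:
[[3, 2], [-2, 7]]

Characteristic equation: det(A - λI) = 0
λ² - (trace)λ + (det) = 0
trace = 3 + 7 = 10, det = (3)(7) - (2)(-2) = 25
λ² - (10)λ + (25) = 0
λ = (10 ± √((10)² - 4·(25))) / 2 = (10 ± √0) / 2
Solving: λ = 5, 5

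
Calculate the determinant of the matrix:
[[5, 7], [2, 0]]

For a 2×2 matrix [[a, b], [c, d]], det = ad - bc
det = (5)(0) - (7)(2) = 0 - 14 = -14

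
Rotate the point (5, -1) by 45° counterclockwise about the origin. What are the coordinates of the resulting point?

Rotation matrix for 45°: [[cos 45°, -sin 45°], [sin 45°, cos 45°]] ≈ [[0.707107, -0.707107], [0.707107, 0.707107]]
[[0.707107, -0.707107], [0.707107, 0.707107]] × [5, -1]ᵀ ≈ [4.2426, 2.8284]ᵀ
Result: (4.2426, 2.8284)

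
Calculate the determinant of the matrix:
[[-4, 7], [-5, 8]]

For a 2×2 matrix [[a, b], [c, d]], det = ad - bc
det = (-4)(8) - (7)(-5) = -32 - -35 = 3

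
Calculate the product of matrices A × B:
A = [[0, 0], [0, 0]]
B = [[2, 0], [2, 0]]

Matrix multiplication:
C[0][0] = 0×2 + 0×2 = 0
C[0][1] = 0×0 + 0×0 = 0
C[1][0] = 0×2 + 0×2 = 0
C[1][1] = 0×0 + 0×0 = 0
Result: [[0, 0], [0, 0]]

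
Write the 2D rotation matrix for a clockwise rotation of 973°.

Rotation matrix formula: [[cos θ, -sin θ], [sin θ, cos θ]]
A clockwise rotation by 973° is equivalent to a counterclockwise rotation by -973°.
For θ = -973°:
cos(-973°) = -0.2924
sin(-973°) = 0.9563
Result: [[-0.2924, -0.9563], [0.9563, -0.2924]]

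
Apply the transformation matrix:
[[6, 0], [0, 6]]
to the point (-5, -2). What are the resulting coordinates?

Matrix multiplication:
[[6, 0], [0, 6]] × [-5, -2]ᵀ
= [(6)(-5) + (0)(-2), (0)(-5) + (6)(-2)]ᵀ
= [-30, -12]ᵀ
Result: (-30, -12)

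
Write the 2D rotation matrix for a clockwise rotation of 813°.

Rotation matrix formula: [[cos θ, -sin θ], [sin θ, cos θ]]
A clockwise rotation by 813° is equivalent to a counterclockwise rotation by -813°.
For θ = -813°:
cos(-813°) = -0.0523
sin(-813°) = -0.9986
Result: [[-0.0523, 0.9986], [-0.9986, -0.0523]]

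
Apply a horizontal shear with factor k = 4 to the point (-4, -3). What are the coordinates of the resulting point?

Shear matrix for horizontal shear with factor k = 4:
[[1, 4], [0, 1]]
Result: (-4, -3) → (-16, -3)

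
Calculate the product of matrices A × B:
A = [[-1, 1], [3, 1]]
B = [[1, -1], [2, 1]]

Matrix multiplication:
C[0][0] = -1×1 + 1×2 = 1
C[0][1] = -1×-1 + 1×1 = 2
C[1][0] = 3×1 + 1×2 = 5
C[1][1] = 3×-1 + 1×1 = -2
Result: [[1, 2], [5, -2]]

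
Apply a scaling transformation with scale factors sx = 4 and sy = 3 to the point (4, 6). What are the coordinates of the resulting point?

Scaling matrix:
[[4, 0], [0, 3]]
Result: (4 × 4, 6 × 3) = (16, 18)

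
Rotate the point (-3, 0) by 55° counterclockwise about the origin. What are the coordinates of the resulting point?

Rotation matrix for 55°: [[cos 55°, -sin 55°], [sin 55°, cos 55°]] ≈ [[0.573576, -0.819152], [0.819152, 0.573576]]
[[0.573576, -0.819152], [0.819152, 0.573576]] × [-3, 0]ᵀ ≈ [-1.7207, -2.4575]ᵀ
Result: (-1.7207, -2.4575)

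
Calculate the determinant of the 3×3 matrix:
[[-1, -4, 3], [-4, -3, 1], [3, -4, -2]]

Expansion along first row:
det = -1·det([[-3,1],[-4,-2]]) - -4·det([[-4,1],[3,-2]]) + 3·det([[-4,-3],[3,-4]])
    = -1·(-3·-2 - 1·-4) - -4·(-4·-2 - 1·3) + 3·(-4·-4 - -3·3)
    = -1·10 - -4·5 + 3·25
    = -10 + 20 + 75 = 85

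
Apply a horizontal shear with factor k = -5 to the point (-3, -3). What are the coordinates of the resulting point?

Shear matrix for horizontal shear with factor k = -5:
[[1, -5], [0, 1]]
Result: (-3, -3) → (12, -3)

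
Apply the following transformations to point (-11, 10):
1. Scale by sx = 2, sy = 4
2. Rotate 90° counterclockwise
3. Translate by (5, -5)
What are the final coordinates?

Step 1: Scale → (-22, 40)
Step 2: Rotate 90° → (-40, -22)
Step 3: Translate → (-35, -27)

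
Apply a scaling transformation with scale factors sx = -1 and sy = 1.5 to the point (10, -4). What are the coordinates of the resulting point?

Scaling matrix:
[[-1, 0], [0, 1.50]]
Result: (10 × -1, -4 × 1.5) = (-10, -6)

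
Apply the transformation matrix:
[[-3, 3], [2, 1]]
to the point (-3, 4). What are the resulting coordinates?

Matrix multiplication:
[[-3, 3], [2, 1]] × [-3, 4]ᵀ
= [(-3)(-3) + (3)(4), (2)(-3) + (1)(4)]ᵀ
= [21, -2]ᵀ
Result: (21, -2)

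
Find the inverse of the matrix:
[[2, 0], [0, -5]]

For [[a,b],[c,d]], inverse = (1/det)·[[d,-b],[-c,a]]
det = (2)(-5) - (0)(0) = -10 - 0 = -10
Inverse = (1/-10)·[[-5, 0], [0, 2]]
= [[1/2, 0], [0, -1/5]]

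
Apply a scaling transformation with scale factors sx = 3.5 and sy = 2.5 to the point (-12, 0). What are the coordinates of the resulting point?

Scaling matrix:
[[3.50, 0], [0, 2.50]]
Result: (-12 × 3.5, 0 × 2.5) = (-42, 0)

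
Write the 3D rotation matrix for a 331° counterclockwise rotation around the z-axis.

Rotation matrix for counterclockwise 331° around z-axis:
cos(331°) = 0.8746, sin(331°) = -0.4848
Result: [[0.8746, 0.4848, 0], [-0.4848, 0.8746, 0], [0, 0, 1]]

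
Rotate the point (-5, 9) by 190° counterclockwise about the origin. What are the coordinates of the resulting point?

Rotation matrix for 190°: [[cos 190°, -sin 190°], [sin 190°, cos 190°]] ≈ [[-0.984808, 0.173648], [-0.173648, -0.984808]]
[[-0.984808, 0.173648], [-0.173648, -0.984808]] × [-5, 9]ᵀ ≈ [6.4869, -7.9950]ᵀ
Result: (6.4869, -7.9950)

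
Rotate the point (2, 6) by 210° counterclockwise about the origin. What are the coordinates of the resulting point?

Rotation matrix for 210°: [[cos 210°, -sin 210°], [sin 210°, cos 210°]] ≈ [[-0.866025, 0.500000], [-0.500000, -0.866025]]
[[-0.866025, 0.500000], [-0.500000, -0.866025]] × [2, 6]ᵀ ≈ [1.2679, -6.1962]ᵀ
Result: (1.2679, -6.1962)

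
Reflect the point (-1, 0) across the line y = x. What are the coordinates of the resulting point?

Reflection across line y = x: (-1, 0) → (0, -1)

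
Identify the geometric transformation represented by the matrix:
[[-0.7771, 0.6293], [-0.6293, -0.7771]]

This matrix represents: rotation by 219° counterclockwise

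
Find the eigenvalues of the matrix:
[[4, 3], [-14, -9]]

Characteristic equation: det(A - λI) = 0
λ² - (trace)λ + (det) = 0
trace = 4 + -9 = -5, det = (4)(-9) - (3)(-14) = 6
λ² - (-5)λ + (6) = 0
λ = (-5 ± √((-5)² - 4·(6))) / 2 = (-5 ± √1) / 2
Solving: λ = -3, -2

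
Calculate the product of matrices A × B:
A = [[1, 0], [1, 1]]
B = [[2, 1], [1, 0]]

Matrix multiplication:
C[0][0] = 1×2 + 0×1 = 2
C[0][1] = 1×1 + 0×0 = 1
C[1][0] = 1×2 + 1×1 = 3
C[1][1] = 1×1 + 1×0 = 1
Result: [[2, 1], [3, 1]]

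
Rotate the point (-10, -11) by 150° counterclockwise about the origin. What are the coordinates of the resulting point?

Rotation matrix for 150°: [[cos 150°, -sin 150°], [sin 150°, cos 150°]] ≈ [[-0.866025, -0.500000], [0.500000, -0.866025]]
[[-0.866025, -0.500000], [0.500000, -0.866025]] × [-10, -11]ᵀ ≈ [14.1603, 4.5263]ᵀ
Result: (14.1603, 4.5263)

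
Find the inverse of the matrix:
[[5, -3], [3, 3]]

For [[a,b],[c,d]], inverse = (1/det)·[[d,-b],[-c,a]]
det = (5)(3) - (-3)(3) = 15 - -9 = 24
Inverse = (1/24)·[[3, 3], [-3, 5]]
= [[1/8, 1/8], [-1/8, 5/24]]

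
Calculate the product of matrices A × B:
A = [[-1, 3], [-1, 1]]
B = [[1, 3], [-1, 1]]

Matrix multiplication:
C[0][0] = -1×1 + 3×-1 = -4
C[0][1] = -1×3 + 3×1 = 0
C[1][0] = -1×1 + 1×-1 = -2
C[1][1] = -1×3 + 1×1 = -2
Result: [[-4, 0], [-2, -2]]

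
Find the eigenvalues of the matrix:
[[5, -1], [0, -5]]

Characteristic equation: det(A - λI) = 0
λ² - (trace)λ + (det) = 0
trace = 5 + -5 = 0, det = (5)(-5) - (-1)(0) = -25
λ² - (0)λ + (-25) = 0
λ = (0 ± √((0)² - 4·(-25))) / 2 = (0 ± √100) / 2
Solving: λ = -5, 5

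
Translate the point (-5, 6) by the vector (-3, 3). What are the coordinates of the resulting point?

Translation by (-3, 3) (homogeneous matrix [[1, 0, -3], [0, 1, 3], [0, 0, 1]]):
x' = -5 + -3 = -8
y' = 6 + 3 = 9
Result: (-8, 9)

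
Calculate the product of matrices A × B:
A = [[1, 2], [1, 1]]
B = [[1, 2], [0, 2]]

Matrix multiplication:
C[0][0] = 1×1 + 2×0 = 1
C[0][1] = 1×2 + 2×2 = 6
C[1][0] = 1×1 + 1×0 = 1
C[1][1] = 1×2 + 1×2 = 4
Result: [[1, 6], [1, 4]]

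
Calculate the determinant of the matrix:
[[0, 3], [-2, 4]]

For a 2×2 matrix [[a, b], [c, d]], det = ad - bc
det = (0)(4) - (3)(-2) = 0 - -6 = 6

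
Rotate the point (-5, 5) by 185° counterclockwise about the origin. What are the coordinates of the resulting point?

Rotation matrix for 185°: [[cos 185°, -sin 185°], [sin 185°, cos 185°]] ≈ [[-0.996195, 0.087156], [-0.087156, -0.996195]]
[[-0.996195, 0.087156], [-0.087156, -0.996195]] × [-5, 5]ᵀ ≈ [5.4168, -4.5452]ᵀ
Result: (5.4168, -4.5452)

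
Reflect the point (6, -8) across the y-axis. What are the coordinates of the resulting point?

Reflection across y-axis: (6, -8) → (-6, -8)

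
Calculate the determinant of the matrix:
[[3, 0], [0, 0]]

For a 2×2 matrix [[a, b], [c, d]], det = ad - bc
det = (3)(0) - (0)(0) = 0 - 0 = 0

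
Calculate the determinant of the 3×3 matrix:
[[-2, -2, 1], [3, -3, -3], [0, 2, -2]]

Expansion along first row:
det = -2·det([[-3,-3],[2,-2]]) - -2·det([[3,-3],[0,-2]]) + 1·det([[3,-3],[0,2]])
    = -2·(-3·-2 - -3·2) - -2·(3·-2 - -3·0) + 1·(3·2 - -3·0)
    = -2·12 - -2·-6 + 1·6
    = -24 + -12 + 6 = -30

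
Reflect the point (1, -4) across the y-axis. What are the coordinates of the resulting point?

Reflection across y-axis: (1, -4) → (-1, -4)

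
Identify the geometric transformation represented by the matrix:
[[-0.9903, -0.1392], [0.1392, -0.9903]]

This matrix represents: rotation by 172° counterclockwise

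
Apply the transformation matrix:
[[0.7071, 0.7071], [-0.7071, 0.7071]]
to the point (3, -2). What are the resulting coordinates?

Matrix multiplication:
[[0.7071, 0.7071], [-0.7071, 0.7071]] × [3, -2]ᵀ
= [(0.7071)(3) + (0.7071)(-2), (-0.7071)(3) + (0.7071)(-2)]ᵀ
= [0.7071, -3.5355]ᵀ
Result: (0.7071, -3.5355)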